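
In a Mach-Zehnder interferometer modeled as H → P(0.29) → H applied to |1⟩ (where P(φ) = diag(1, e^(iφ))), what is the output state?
(0.02088 - 0.143i)|0⟩ + (0.9791 + 0.143i)|1⟩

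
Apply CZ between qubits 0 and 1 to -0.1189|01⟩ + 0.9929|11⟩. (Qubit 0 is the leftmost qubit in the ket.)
-0.1189|01⟩ - 0.9929|11⟩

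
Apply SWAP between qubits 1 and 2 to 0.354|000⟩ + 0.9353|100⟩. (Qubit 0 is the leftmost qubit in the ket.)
0.354|000⟩ + 0.9353|100⟩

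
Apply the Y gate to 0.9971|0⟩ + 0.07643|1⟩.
-0.07643i|0⟩ + 0.9971i|1⟩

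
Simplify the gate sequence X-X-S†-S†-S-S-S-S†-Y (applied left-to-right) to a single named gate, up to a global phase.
Y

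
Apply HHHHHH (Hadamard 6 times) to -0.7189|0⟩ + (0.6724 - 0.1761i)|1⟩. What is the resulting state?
-0.7189|0⟩ + (0.6724 - 0.1761i)|1⟩

H² = I, so an even number of Hadamards cancels: H^6 = I and the state is unchanged.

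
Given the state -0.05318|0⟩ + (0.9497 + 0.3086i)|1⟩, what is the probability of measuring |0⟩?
0.002828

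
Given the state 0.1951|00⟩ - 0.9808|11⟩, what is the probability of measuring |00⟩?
0.03806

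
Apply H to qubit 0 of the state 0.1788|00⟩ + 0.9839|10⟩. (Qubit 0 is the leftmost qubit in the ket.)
0.8222|00⟩ - 0.5693|10⟩

H on qubit 0 mixes each pair of kets that differ only in qubit 0: amplitudes (a, b) of (|…0…⟩, |…1…⟩) become ((a + b)/√2, (a − b)/√2). Kets absent from the input have amplitude 0.
(|00⟩, |10⟩): (a, b) = (0.1788, 0.9839) → (0.8222, -0.5693)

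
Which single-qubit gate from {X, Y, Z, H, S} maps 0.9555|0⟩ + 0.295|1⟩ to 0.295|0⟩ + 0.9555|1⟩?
X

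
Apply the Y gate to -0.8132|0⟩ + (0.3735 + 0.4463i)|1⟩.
(0.4463 - 0.3735i)|0⟩ - 0.8132i|1⟩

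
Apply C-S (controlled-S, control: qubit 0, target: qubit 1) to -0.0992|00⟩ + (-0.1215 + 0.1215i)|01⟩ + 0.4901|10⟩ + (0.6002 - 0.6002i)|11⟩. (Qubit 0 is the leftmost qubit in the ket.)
-0.0992|00⟩ + (-0.1215 + 0.1215i)|01⟩ + 0.4901|10⟩ + (0.6002 + 0.6002i)|11⟩

C-S leaves the control-|0⟩ kets |00⟩, |01⟩ unchanged and applies S to qubit 1 on the control-|1⟩ pair (|10⟩, |11⟩).
S = [[1, 0], [0, i]].
With a = amp(|10⟩) = 0.4901 and b = amp(|11⟩) = (0.6002 - 0.6002i):
new amp(|10⟩) = (1)·a = 0.4901
new amp(|11⟩) = (i)·b = (0.6002 + 0.6002i)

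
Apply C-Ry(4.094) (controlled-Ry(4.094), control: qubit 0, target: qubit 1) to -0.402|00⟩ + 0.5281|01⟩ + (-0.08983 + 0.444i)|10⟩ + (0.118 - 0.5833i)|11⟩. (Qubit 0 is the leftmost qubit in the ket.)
-0.402|00⟩ + 0.5281|01⟩ + (-0.06369 + 0.3149i)|10⟩ + (-0.1339 + 0.662i)|11⟩

C-Ry(4.094) leaves the control-|0⟩ kets |00⟩, |01⟩ unchanged and applies Ry(4.094) to qubit 1 on the control-|1⟩ pair (|10⟩, |11⟩).
Ry(4.094) = [[cos(θ/2), −sin(θ/2)], [sin(θ/2), cos(θ/2)]]; θ = 4.094, cos(θ/2) ≈ -0.458409, sin(θ/2) ≈ 0.888742.
With a = amp(|10⟩) = (-0.08983 + 0.444i) and b = amp(|11⟩) = (0.118 - 0.5833i):
new amp(|10⟩) = (-0.458409)·a + (-0.888742)·b = (-0.06369 + 0.3149i)
new amp(|11⟩) = (0.888742)·a + (-0.458409)·b = (-0.1339 + 0.662i)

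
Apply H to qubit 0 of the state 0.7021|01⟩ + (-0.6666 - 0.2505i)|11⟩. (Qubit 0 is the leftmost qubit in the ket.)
(0.0251 - 0.1771i)|01⟩ + (0.9678 + 0.1771i)|11⟩

H on qubit 0 mixes each pair of kets that differ only in qubit 0: amplitudes (a, b) of (|…0…⟩, |…1…⟩) become ((a + b)/√2, (a − b)/√2). Kets absent from the input have amplitude 0.
(|01⟩, |11⟩): (a, b) = (0.7021, (-0.6666 - 0.2505i)) → ((0.0251 - 0.1771i), (0.9678 + 0.1771i))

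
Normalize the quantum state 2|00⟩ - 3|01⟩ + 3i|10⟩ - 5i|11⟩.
0.2917|00⟩ - 0.4376|01⟩ + 0.4376i|10⟩ - 0.7293i|11⟩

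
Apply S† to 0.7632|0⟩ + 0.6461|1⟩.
0.7632|0⟩ - 0.6461i|1⟩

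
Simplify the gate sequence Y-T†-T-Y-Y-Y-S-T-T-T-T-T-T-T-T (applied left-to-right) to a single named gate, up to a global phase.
S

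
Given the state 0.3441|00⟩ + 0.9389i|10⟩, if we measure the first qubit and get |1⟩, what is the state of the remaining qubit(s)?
i|0⟩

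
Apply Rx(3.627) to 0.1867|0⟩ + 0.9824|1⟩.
(-0.04487 - 0.9536i)|0⟩ + (-0.2361 - 0.1812i)|1⟩

Rx(3.627) = [[cos(θ/2), −i·sin(θ/2)], [−i·sin(θ/2), cos(θ/2)]]; θ = 3.627, cos(θ/2) ≈ -0.240328, sin(θ/2) ≈ 0.970692.
With a = amp(|0⟩) = 0.1867 and b = amp(|1⟩) = 0.9824:
new amp(|0⟩) = (-0.240328)·a + (-0.970692i)·b = (-0.04487 - 0.9536i)
new amp(|1⟩) = (-0.970692i)·a + (-0.240328)·b = (-0.2361 - 0.1812i)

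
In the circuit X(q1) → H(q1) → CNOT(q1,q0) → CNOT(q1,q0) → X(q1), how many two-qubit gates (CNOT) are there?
2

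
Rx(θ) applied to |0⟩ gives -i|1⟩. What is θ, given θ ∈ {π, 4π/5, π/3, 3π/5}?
π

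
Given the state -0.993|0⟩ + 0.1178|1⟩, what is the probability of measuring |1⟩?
0.01388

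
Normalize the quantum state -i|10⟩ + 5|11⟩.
-0.1961i|10⟩ + 0.9806|11⟩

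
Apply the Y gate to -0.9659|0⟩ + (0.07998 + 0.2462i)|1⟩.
(0.2462 - 0.07998i)|0⟩ - 0.9659i|1⟩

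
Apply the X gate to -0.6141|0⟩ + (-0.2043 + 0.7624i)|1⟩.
(-0.2043 + 0.7624i)|0⟩ - 0.6141|1⟩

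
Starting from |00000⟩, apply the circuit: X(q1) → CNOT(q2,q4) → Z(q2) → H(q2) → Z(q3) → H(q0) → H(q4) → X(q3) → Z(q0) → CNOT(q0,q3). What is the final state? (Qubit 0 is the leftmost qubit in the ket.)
1/√8|01010⟩ + 1/√8|01011⟩ + 1/√8|01110⟩ + 1/√8|01111⟩ - 1/√8|11000⟩ - 1/√8|11001⟩ - 1/√8|11100⟩ - 1/√8|11101⟩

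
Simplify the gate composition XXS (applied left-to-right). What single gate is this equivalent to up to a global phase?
S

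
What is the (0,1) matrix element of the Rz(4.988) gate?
0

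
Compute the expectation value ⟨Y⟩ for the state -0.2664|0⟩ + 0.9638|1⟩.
0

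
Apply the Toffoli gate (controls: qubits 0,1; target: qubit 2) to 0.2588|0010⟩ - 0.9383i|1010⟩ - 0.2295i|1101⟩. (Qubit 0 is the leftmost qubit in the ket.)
0.2588|0010⟩ - 0.9383i|1010⟩ - 0.2295i|1111⟩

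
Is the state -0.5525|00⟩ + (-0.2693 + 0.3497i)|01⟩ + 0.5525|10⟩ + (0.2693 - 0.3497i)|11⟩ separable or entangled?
Separable

Writing the state as a|00⟩ + b|01⟩ + c|10⟩ + d|11⟩, it is a product state iff ad − bc = 0.
Here (a, b, c, d) = (-0.5525, (-0.2693 + 0.3497i), 0.5525, (0.2693 - 0.3497i)): ad − bc = (-0.5525)(0.2693 - 0.3497i) − (-0.2693 + 0.3497i)(0.5525) = 0, so the state is separable.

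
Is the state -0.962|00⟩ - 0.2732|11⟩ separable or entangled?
Entangled

Writing the state as a|00⟩ + b|01⟩ + c|10⟩ + d|11⟩, it is a product state iff ad − bc = 0.
Here (a, b, c, d) = (-0.962, 0, 0, -0.2732): ad − bc = (-0.962)(-0.2732) − (0)(0) = 0.2628 ≠ 0, so the state is entangled.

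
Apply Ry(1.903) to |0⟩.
0.5805|0⟩ + 0.8143|1⟩

Ry(1.903) = [[cos(θ/2), −sin(θ/2)], [sin(θ/2), cos(θ/2)]]; θ = 1.903, cos(θ/2) ≈ 0.580462, sin(θ/2) ≈ 0.814287.
With a = amp(|0⟩) = 1 and b = amp(|1⟩) = 0:
new amp(|0⟩) = (0.580462)·a + (-0.814287)·b = 0.5805
new amp(|1⟩) = (0.814287)·a + (0.580462)·b = 0.8143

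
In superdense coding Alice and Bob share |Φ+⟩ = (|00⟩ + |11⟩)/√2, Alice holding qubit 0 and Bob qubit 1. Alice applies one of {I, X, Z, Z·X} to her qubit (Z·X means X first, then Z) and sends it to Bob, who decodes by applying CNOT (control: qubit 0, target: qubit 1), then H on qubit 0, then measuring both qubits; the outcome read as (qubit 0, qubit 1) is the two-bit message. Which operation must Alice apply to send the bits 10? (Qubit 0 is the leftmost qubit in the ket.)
Z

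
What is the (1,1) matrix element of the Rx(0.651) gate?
0.9475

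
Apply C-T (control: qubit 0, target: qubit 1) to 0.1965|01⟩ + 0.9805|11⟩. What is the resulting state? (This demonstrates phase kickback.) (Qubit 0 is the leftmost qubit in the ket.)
0.1965|01⟩ + (0.6933 + 0.6933i)|11⟩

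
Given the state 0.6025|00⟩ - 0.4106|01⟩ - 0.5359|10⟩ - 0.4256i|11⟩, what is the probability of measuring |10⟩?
0.2872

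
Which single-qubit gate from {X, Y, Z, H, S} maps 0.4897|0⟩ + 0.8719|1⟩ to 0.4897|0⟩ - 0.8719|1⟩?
Z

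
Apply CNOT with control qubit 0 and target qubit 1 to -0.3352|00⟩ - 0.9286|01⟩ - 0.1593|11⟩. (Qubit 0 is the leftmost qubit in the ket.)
-0.3352|00⟩ - 0.9286|01⟩ - 0.1593|10⟩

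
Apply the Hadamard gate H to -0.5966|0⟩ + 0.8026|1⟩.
0.1457|0⟩ - 0.9894|1⟩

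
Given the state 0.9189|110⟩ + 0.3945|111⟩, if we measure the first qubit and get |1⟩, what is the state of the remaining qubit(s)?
0.9189|10⟩ + 0.3945|11⟩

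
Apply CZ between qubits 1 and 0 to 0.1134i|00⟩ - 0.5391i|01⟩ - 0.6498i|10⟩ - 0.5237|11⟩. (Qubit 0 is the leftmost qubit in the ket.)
0.1134i|00⟩ - 0.5391i|01⟩ - 0.6498i|10⟩ + 0.5237|11⟩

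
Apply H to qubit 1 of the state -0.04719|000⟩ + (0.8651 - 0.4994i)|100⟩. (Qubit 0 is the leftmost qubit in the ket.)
-0.03337|000⟩ - 0.03337|010⟩ + (0.6117 - 0.3531i)|100⟩ + (0.6117 - 0.3531i)|110⟩

H on qubit 1 mixes each pair of kets that differ only in qubit 1: amplitudes (a, b) of (|…0…⟩, |…1…⟩) become ((a + b)/√2, (a − b)/√2). Kets absent from the input have amplitude 0.
(|000⟩, |010⟩): (a, b) = (-0.04719, 0) → (-0.03337, -0.03337)
(|100⟩, |110⟩): (a, b) = ((0.8651 - 0.4994i), 0) → ((0.6117 - 0.3531i), (0.6117 - 0.3531i))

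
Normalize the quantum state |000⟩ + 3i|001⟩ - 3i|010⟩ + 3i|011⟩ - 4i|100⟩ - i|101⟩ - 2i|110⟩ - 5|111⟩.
0.1162|000⟩ + 0.3487i|001⟩ - 0.3487i|010⟩ + 0.3487i|011⟩ - 0.465i|100⟩ - 0.1162i|101⟩ - 0.2325i|110⟩ - 0.5812|111⟩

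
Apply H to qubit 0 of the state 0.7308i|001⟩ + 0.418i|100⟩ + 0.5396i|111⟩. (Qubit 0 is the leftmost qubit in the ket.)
0.2956i|000⟩ + 0.5168i|001⟩ + 0.3816i|011⟩ - 0.2956i|100⟩ + 0.5168i|101⟩ - 0.3816i|111⟩

H on qubit 0 mixes each pair of kets that differ only in qubit 0: amplitudes (a, b) of (|…0…⟩, |…1…⟩) become ((a + b)/√2, (a − b)/√2). Kets absent from the input have amplitude 0.
(|000⟩, |100⟩): (a, b) = (0, 0.418i) → (0.2956i, -0.2956i)
(|001⟩, |101⟩): (a, b) = (0.7308i, 0) → (0.5168i, 0.5168i)
(|011⟩, |111⟩): (a, b) = (0, 0.5396i) → (0.3816i, -0.3816i)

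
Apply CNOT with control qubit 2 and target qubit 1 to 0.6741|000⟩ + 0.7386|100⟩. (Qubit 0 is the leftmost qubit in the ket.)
0.6741|000⟩ + 0.7386|100⟩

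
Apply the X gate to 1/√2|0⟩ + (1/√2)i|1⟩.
(1/√2)i|0⟩ + 1/√2|1⟩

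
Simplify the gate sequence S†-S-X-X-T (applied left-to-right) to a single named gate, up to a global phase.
T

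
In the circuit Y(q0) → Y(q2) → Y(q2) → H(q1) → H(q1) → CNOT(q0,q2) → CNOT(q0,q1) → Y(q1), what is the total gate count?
8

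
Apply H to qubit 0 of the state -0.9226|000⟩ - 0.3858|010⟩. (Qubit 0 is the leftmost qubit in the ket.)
-0.6524|000⟩ - 0.2728|010⟩ - 0.6524|100⟩ - 0.2728|110⟩

H on qubit 0 mixes each pair of kets that differ only in qubit 0: amplitudes (a, b) of (|…0…⟩, |…1…⟩) become ((a + b)/√2, (a − b)/√2). Kets absent from the input have amplitude 0.
(|000⟩, |100⟩): (a, b) = (-0.9226, 0) → (-0.6524, -0.6524)
(|010⟩, |110⟩): (a, b) = (-0.3858, 0) → (-0.2728, -0.2728)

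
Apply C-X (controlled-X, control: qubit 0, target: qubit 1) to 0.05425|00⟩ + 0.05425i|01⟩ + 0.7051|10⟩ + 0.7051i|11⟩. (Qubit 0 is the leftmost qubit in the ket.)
0.05425|00⟩ + 0.05425i|01⟩ + 0.7051i|10⟩ + 0.7051|11⟩

C-X leaves the control-|0⟩ kets |00⟩, |01⟩ unchanged and applies X to qubit 1 on the control-|1⟩ pair (|10⟩, |11⟩).
X = [[0, 1], [1, 0]].
With a = amp(|10⟩) = 0.7051 and b = amp(|11⟩) = 0.7051i:
new amp(|10⟩) = (1)·b = 0.7051i
new amp(|11⟩) = (1)·a = 0.7051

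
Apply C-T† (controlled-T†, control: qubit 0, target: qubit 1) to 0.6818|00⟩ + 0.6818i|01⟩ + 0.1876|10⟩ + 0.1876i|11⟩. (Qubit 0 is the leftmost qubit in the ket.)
0.6818|00⟩ + 0.6818i|01⟩ + 0.1876|10⟩ + (0.1327 + 0.1327i)|11⟩

C-T† leaves the control-|0⟩ kets |00⟩, |01⟩ unchanged and applies T† to qubit 1 on the control-|1⟩ pair (|10⟩, |11⟩).
T† = [[1, 0], [0, (1/√2 - (1/√2)i)]].
With a = amp(|10⟩) = 0.1876 and b = amp(|11⟩) = 0.1876i:
new amp(|10⟩) = (1)·a = 0.1876
new amp(|11⟩) = (1/√2 - (1/√2)i)·b = (0.1327 + 0.1327i)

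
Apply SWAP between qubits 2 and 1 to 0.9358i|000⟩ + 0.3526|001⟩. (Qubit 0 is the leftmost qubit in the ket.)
0.9358i|000⟩ + 0.3526|010⟩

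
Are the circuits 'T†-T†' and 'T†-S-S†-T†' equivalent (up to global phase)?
Yes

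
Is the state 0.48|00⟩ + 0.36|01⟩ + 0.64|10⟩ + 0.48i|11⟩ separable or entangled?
Entangled

Writing the state as a|00⟩ + b|01⟩ + c|10⟩ + d|11⟩, it is a product state iff ad − bc = 0.
Here (a, b, c, d) = (0.48, 0.36, 0.64, 0.48i): ad − bc = (0.48)(0.48i) − (0.36)(0.64) = (-0.2304 + 0.2304i) ≠ 0, so the state is entangled.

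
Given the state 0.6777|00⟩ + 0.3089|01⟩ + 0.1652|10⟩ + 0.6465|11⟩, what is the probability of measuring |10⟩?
0.02729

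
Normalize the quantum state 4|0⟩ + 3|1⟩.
0.8|0⟩ + 0.6|1⟩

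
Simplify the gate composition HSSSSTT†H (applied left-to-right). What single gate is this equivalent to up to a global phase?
I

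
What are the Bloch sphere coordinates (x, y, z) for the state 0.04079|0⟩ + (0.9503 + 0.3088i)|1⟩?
(0.07753, 0.02519, -0.9968)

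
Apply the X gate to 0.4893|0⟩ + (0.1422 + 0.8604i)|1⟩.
(0.1422 + 0.8604i)|0⟩ + 0.4893|1⟩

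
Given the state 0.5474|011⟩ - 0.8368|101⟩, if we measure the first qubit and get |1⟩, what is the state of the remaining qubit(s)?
-|01⟩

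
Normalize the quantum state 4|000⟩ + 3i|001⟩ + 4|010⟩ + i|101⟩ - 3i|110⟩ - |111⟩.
0.5547|000⟩ + 0.416i|001⟩ + 0.5547|010⟩ + 0.1387i|101⟩ - 0.416i|110⟩ - 0.1387|111⟩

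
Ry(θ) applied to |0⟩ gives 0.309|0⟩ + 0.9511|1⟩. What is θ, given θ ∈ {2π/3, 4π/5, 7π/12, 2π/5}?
4π/5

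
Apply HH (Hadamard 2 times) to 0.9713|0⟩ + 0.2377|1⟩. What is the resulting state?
0.9713|0⟩ + 0.2377|1⟩

H² = I, so an even number of Hadamards cancels: H^2 = I and the state is unchanged.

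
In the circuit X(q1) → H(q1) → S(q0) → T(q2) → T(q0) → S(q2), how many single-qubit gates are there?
6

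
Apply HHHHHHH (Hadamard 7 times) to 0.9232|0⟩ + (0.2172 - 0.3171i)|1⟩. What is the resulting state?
(0.8064 - 0.2242i)|0⟩ + (0.4992 + 0.2242i)|1⟩

H² = I, so H^7 = H: a single Hadamard. With (a, b) = (0.9232, (0.2172 - 0.3171i)), H gives ((a + b)/√2, (a − b)/√2) = ((0.8064 - 0.2242i), (0.4992 + 0.2242i)).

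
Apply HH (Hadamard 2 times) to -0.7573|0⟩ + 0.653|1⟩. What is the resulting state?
-0.7573|0⟩ + 0.653|1⟩

H² = I, so an even number of Hadamards cancels: H^2 = I and the state is unchanged.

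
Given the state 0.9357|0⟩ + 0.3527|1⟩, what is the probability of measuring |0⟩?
0.8755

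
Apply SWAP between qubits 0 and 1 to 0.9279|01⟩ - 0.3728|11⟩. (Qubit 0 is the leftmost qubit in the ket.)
0.9279|10⟩ - 0.3728|11⟩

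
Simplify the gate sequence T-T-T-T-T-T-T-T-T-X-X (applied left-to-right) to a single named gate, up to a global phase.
T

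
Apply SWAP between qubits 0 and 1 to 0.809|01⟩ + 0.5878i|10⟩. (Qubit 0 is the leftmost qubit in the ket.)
0.5878i|01⟩ + 0.809|10⟩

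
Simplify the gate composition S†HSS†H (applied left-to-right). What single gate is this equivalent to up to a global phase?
S†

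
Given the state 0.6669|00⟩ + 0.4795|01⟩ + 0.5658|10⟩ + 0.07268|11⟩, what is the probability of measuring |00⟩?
0.4448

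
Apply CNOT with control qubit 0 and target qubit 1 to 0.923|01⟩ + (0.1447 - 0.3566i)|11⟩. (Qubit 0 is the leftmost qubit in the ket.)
0.923|01⟩ + (0.1447 - 0.3566i)|10⟩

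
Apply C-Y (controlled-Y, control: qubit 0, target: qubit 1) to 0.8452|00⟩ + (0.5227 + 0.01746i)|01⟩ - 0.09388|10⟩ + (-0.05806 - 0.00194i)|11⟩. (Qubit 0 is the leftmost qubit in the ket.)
0.8452|00⟩ + (0.5227 + 0.01746i)|01⟩ + (-0.00194 + 0.05806i)|10⟩ - 0.09388i|11⟩

C-Y leaves the control-|0⟩ kets |00⟩, |01⟩ unchanged and applies Y to qubit 1 on the control-|1⟩ pair (|10⟩, |11⟩).
Y = [[0, -i], [i, 0]].
With a = amp(|10⟩) = -0.09388 and b = amp(|11⟩) = (-0.05806 - 0.00194i):
new amp(|10⟩) = (-i)·b = (-0.00194 + 0.05806i)
new amp(|11⟩) = (i)·a = -0.09388i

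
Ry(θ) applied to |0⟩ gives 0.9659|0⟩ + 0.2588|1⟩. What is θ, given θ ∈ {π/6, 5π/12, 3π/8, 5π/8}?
π/6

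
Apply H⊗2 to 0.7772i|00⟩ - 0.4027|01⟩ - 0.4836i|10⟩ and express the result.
(-0.2014 + 0.1468i)|00⟩ + (0.2014 + 0.1468i)|01⟩ + (-0.2014 + 0.6304i)|10⟩ + (0.2014 + 0.6304i)|11⟩

H⊗2 gives amp(|y⟩) = (1/2) Σ_x (−1)^(x·y) amp(|x⟩), where x·y is the number of positions in which both x and y have a 1.
|00⟩: (0.7772i - 0.4027 - 0.4836i)/2 = (-0.2014 + 0.1468i)
|01⟩: (0.7772i + 0.4027 - 0.4836i)/2 = (0.2014 + 0.1468i)
|10⟩: (0.7772i - 0.4027 + 0.4836i)/2 = (-0.2014 + 0.6304i)
|11⟩: (0.7772i + 0.4027 + 0.4836i)/2 = (0.2014 + 0.6304i)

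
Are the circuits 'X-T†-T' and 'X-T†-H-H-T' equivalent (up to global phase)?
Yes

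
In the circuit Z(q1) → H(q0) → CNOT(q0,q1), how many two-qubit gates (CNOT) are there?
1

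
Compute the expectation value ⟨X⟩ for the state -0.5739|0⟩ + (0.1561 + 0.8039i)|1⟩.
-0.1792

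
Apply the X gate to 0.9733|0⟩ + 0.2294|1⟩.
0.2294|0⟩ + 0.9733|1⟩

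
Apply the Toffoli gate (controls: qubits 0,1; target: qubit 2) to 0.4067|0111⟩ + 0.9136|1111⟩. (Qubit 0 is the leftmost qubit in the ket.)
0.4067|0111⟩ + 0.9136|1101⟩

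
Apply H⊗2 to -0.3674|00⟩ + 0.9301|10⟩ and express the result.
0.2814|00⟩ + 0.2814|01⟩ - 0.6488|10⟩ - 0.6488|11⟩

H⊗2 gives amp(|y⟩) = (1/2) Σ_x (−1)^(x·y) amp(|x⟩), where x·y is the number of positions in which both x and y have a 1.
|00⟩: (-0.3674 + 0.9301)/2 = 0.2814
|01⟩: (-0.3674 + 0.9301)/2 = 0.2814
|10⟩: (-0.3674 - 0.9301)/2 = -0.6488
|11⟩: (-0.3674 - 0.9301)/2 = -0.6488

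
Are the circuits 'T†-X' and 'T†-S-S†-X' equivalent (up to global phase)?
Yes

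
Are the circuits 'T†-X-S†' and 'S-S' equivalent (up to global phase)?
No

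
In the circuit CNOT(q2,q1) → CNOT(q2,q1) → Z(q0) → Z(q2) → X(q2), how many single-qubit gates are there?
3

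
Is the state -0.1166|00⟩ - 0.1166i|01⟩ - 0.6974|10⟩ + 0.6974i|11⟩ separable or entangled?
Entangled

Writing the state as a|00⟩ + b|01⟩ + c|10⟩ + d|11⟩, it is a product state iff ad − bc = 0.
Here (a, b, c, d) = (-0.1166, -0.1166i, -0.6974, 0.6974i): ad − bc = (-0.1166)(0.6974i) − (-0.1166i)(-0.6974) = -0.1626i ≠ 0, so the state is entangled.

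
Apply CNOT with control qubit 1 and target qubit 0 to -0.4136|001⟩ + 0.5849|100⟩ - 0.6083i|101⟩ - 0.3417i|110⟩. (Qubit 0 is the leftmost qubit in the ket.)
-0.4136|001⟩ - 0.3417i|010⟩ + 0.5849|100⟩ - 0.6083i|101⟩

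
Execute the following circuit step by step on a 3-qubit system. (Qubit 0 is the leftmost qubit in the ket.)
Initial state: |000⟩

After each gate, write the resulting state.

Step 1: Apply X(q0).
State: |100⟩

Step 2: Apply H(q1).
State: 1/√2|100⟩ + 1/√2|110⟩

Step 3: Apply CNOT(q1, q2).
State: 1/√2|100⟩ + 1/√2|111⟩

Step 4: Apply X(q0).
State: 1/√2|000⟩ + 1/√2|011⟩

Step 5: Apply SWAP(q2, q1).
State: 1/√2|000⟩ + 1/√2|011⟩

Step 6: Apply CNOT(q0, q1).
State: 1/√2|000⟩ + 1/√2|011⟩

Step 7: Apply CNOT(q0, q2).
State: 1/√2|000⟩ + 1/√2|011⟩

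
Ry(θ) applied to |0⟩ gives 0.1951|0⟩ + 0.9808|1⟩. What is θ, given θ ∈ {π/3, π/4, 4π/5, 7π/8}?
7π/8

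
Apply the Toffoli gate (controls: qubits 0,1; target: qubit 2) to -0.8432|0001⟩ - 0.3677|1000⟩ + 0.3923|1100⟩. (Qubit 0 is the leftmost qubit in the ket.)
-0.8432|0001⟩ - 0.3677|1000⟩ + 0.3923|1110⟩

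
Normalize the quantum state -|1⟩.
-|1⟩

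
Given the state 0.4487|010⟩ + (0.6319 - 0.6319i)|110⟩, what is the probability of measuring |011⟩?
0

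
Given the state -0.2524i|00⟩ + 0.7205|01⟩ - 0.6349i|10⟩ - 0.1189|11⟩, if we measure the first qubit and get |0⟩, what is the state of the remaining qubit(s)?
-0.3306i|0⟩ + 0.9438|1⟩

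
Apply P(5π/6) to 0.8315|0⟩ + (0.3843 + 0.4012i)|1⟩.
0.8315|0⟩ + (-0.5334 - 0.1553i)|1⟩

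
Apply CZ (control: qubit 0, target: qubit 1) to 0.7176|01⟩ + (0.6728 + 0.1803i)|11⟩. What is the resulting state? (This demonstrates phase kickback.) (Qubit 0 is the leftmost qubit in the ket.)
0.7176|01⟩ + (-0.6728 - 0.1803i)|11⟩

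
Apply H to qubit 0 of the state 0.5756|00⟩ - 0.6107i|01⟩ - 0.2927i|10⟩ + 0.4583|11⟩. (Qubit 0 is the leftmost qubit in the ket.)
(0.407 - 0.207i)|00⟩ + (0.3241 - 0.4318i)|01⟩ + (0.407 + 0.207i)|10⟩ + (-0.3241 - 0.4318i)|11⟩

H on qubit 0 mixes each pair of kets that differ only in qubit 0: amplitudes (a, b) of (|…0…⟩, |…1…⟩) become ((a + b)/√2, (a − b)/√2). Kets absent from the input have amplitude 0.
(|00⟩, |10⟩): (a, b) = (0.5756, -0.2927i) → ((0.407 - 0.207i), (0.407 + 0.207i))
(|01⟩, |11⟩): (a, b) = (-0.6107i, 0.4583) → ((0.3241 - 0.4318i), (-0.3241 - 0.4318i))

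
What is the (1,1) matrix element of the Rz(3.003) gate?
(0.06924 + 0.9976i)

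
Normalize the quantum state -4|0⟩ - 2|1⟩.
-0.8944|0⟩ - 1/√5|1⟩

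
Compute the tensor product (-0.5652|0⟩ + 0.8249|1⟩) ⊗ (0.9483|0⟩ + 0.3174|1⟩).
-0.536|00⟩ - 0.1794|01⟩ + 0.7823|10⟩ + 0.2618|11⟩

amp(|b₁b₂…⟩) = product of the factor amplitudes for bits b₁, b₂, …; only kets whose every factor amplitude is nonzero survive.
|00⟩: (-0.5652)(0.9483) = -0.536
|01⟩: (-0.5652)(0.3174) = -0.1794
|10⟩: (0.8249)(0.9483) = 0.7823
|11⟩: (0.8249)(0.3174) = 0.2618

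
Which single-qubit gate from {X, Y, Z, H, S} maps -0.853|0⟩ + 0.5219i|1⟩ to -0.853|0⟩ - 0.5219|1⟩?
S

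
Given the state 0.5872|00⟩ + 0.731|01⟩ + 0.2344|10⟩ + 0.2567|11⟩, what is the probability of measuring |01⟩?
0.5344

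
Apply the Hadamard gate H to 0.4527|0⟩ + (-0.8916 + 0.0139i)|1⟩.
(-0.3103 + 0.009829i)|0⟩ + (0.9506 - 0.009829i)|1⟩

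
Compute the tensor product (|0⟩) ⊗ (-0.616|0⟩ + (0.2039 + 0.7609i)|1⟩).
-0.616|00⟩ + (0.2039 + 0.7609i)|01⟩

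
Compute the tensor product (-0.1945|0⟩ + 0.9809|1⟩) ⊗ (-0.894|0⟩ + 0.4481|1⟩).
0.1739|00⟩ - 0.08716|01⟩ - 0.8769|10⟩ + 0.4395|11⟩

amp(|b₁b₂…⟩) = product of the factor amplitudes for bits b₁, b₂, …; only kets whose every factor amplitude is nonzero survive.
|00⟩: (-0.1945)(-0.894) = 0.1739
|01⟩: (-0.1945)(0.4481) = -0.08716
|10⟩: (0.9809)(-0.894) = -0.8769
|11⟩: (0.9809)(0.4481) = 0.4395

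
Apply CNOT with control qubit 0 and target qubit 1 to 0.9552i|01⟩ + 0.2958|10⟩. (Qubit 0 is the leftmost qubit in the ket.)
0.9552i|01⟩ + 0.2958|11⟩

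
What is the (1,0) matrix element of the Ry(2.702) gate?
0.9759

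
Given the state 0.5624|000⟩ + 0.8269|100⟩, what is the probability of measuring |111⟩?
0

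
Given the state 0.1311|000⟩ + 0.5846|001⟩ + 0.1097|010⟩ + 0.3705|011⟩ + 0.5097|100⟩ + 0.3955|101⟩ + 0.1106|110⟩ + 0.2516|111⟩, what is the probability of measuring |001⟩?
0.3418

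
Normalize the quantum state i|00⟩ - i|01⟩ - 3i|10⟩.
0.3015i|00⟩ - 0.3015i|01⟩ - 0.9045i|10⟩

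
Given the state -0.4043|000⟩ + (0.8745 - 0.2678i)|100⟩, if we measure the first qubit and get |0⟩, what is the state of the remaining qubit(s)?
-|00⟩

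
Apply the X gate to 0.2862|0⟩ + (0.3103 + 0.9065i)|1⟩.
(0.3103 + 0.9065i)|0⟩ + 0.2862|1⟩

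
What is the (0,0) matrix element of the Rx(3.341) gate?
-0.09954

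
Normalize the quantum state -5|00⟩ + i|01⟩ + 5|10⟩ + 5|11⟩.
-0.5735|00⟩ + 0.1147i|01⟩ + 0.5735|10⟩ + 0.5735|11⟩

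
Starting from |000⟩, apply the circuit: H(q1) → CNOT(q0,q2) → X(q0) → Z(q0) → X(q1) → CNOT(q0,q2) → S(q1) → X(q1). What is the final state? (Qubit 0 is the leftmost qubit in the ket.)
-(1/√2)i|101⟩ - 1/√2|111⟩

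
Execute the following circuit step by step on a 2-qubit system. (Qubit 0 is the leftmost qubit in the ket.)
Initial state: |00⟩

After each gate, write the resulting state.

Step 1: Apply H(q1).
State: 1/√2|00⟩ + 1/√2|01⟩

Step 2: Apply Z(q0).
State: 1/√2|00⟩ + 1/√2|01⟩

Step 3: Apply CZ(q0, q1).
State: 1/√2|00⟩ + 1/√2|01⟩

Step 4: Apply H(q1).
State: |00⟩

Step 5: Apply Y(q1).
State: i|01⟩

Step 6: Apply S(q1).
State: -|01⟩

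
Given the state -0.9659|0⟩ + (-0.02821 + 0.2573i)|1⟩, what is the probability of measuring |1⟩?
0.067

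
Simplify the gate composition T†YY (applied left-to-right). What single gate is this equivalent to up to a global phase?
T†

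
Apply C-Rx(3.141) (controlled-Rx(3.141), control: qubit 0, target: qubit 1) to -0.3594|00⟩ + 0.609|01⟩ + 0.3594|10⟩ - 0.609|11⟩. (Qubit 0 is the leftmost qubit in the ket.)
-0.3594|00⟩ + 0.609|01⟩ + (0.0001065 + 0.609i)|10⟩ + (-0.0001805 - 0.3594i)|11⟩

C-Rx(3.141) leaves the control-|0⟩ kets |00⟩, |01⟩ unchanged and applies Rx(3.141) to qubit 1 on the control-|1⟩ pair (|10⟩, |11⟩).
Rx(3.141) = [[cos(θ/2), −i·sin(θ/2)], [−i·sin(θ/2), cos(θ/2)]]; θ = 3.141, cos(θ/2) ≈ 0.000296327, sin(θ/2) ≈ 1.
With a = amp(|10⟩) = 0.3594 and b = amp(|11⟩) = -0.609:
new amp(|10⟩) = (0.000296327)·a + (-i)·b = (0.0001065 + 0.609i)
new amp(|11⟩) = (-i)·a + (0.000296327)·b = (-0.0001805 - 0.3594i)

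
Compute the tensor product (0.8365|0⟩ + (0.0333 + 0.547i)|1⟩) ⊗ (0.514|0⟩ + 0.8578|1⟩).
0.43|00⟩ + 0.7175|01⟩ + (0.01712 + 0.2812i)|10⟩ + (0.02856 + 0.4692i)|11⟩

amp(|b₁b₂…⟩) = product of the factor amplitudes for bits b₁, b₂, …; only kets whose every factor amplitude is nonzero survive.
|00⟩: (0.8365)(0.514) = 0.43
|01⟩: (0.8365)(0.8578) = 0.7175
|10⟩: (0.0333 + 0.547i)(0.514) = (0.01712 + 0.2812i)
|11⟩: (0.0333 + 0.547i)(0.8578) = (0.02856 + 0.4692i)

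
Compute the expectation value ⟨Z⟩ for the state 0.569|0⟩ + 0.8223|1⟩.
-0.3524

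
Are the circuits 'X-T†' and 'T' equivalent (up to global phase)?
No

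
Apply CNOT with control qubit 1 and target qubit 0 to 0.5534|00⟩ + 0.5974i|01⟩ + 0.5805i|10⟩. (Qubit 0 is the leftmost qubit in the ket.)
0.5534|00⟩ + 0.5805i|10⟩ + 0.5974i|11⟩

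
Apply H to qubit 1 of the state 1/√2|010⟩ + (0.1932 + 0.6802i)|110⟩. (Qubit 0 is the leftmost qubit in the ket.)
1/2|000⟩ - 1/2|010⟩ + (0.1366 + 0.481i)|100⟩ + (-0.1366 - 0.481i)|110⟩

H on qubit 1 mixes each pair of kets that differ only in qubit 1: amplitudes (a, b) of (|…0…⟩, |…1…⟩) become ((a + b)/√2, (a − b)/√2). Kets absent from the input have amplitude 0.
(|000⟩, |010⟩): (a, b) = (0, 1/√2) → (1/2, -1/2)
(|100⟩, |110⟩): (a, b) = (0, (0.1932 + 0.6802i)) → ((0.1366 + 0.481i), (-0.1366 - 0.481i))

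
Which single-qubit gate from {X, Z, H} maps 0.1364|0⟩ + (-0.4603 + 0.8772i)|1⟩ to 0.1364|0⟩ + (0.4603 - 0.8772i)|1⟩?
Z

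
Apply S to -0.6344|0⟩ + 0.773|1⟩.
-0.6344|0⟩ + 0.773i|1⟩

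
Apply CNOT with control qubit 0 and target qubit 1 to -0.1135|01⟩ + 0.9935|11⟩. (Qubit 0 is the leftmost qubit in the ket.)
-0.1135|01⟩ + 0.9935|10⟩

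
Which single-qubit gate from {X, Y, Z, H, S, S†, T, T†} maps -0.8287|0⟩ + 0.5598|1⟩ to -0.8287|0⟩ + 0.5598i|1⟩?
S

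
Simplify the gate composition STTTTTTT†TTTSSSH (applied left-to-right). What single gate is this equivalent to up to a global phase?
H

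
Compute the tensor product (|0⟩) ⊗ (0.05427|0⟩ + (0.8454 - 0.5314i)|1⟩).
0.05427|00⟩ + (0.8454 - 0.5314i)|01⟩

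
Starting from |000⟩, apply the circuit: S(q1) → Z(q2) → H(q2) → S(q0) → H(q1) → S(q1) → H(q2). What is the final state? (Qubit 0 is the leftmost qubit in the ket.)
1/√2|000⟩ + (1/√2)i|010⟩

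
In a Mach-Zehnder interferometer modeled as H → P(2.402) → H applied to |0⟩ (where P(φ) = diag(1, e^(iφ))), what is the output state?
(0.1306 + 0.337i)|0⟩ + (0.8694 - 0.337i)|1⟩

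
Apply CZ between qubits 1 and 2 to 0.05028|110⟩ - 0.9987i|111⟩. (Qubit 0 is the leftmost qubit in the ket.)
0.05028|110⟩ + 0.9987i|111⟩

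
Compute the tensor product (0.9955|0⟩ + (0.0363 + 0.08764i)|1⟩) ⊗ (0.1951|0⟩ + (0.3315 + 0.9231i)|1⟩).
0.1942|00⟩ + (0.33 + 0.9189i)|01⟩ + (0.007082 + 0.0171i)|10⟩ + (-0.06887 + 0.06256i)|11⟩

amp(|b₁b₂…⟩) = product of the factor amplitudes for bits b₁, b₂, …; only kets whose every factor amplitude is nonzero survive.
|00⟩: (0.9955)(0.1951) = 0.1942
|01⟩: (0.9955)(0.3315 + 0.9231i) = (0.33 + 0.9189i)
|10⟩: (0.0363 + 0.08764i)(0.1951) = (0.007082 + 0.0171i)
|11⟩: (0.0363 + 0.08764i)(0.3315 + 0.9231i) = (-0.06887 + 0.06256i)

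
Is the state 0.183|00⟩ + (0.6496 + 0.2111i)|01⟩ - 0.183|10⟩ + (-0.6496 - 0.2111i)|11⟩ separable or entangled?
Separable

Writing the state as a|00⟩ + b|01⟩ + c|10⟩ + d|11⟩, it is a product state iff ad − bc = 0.
Here (a, b, c, d) = (0.183, (0.6496 + 0.2111i), -0.183, (-0.6496 - 0.2111i)): ad − bc = (0.183)(-0.6496 - 0.2111i) − (0.6496 + 0.2111i)(-0.183) = 0, so the state is separable.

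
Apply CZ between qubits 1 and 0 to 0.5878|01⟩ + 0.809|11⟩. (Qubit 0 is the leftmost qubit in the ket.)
0.5878|01⟩ - 0.809|11⟩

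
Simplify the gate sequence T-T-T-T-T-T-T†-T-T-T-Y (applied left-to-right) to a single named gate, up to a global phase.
Y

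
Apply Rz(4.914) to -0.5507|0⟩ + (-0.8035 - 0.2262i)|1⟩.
(0.4266 + 0.3482i)|0⟩ + (0.7655 - 0.3329i)|1⟩

Rz(4.914) = [[e^(−iθ/2), 0], [0, e^(iθ/2)]] with e^(±iθ/2) = cos(θ/2) ± i·sin(θ/2); θ = 4.914, cos(θ/2) ≈ -0.774677, sin(θ/2) ≈ 0.632358.
With a = amp(|0⟩) = -0.5507 and b = amp(|1⟩) = (-0.8035 - 0.2262i):
new amp(|0⟩) = (-0.774677 - 0.632358i)·a = (0.4266 + 0.3482i)
new amp(|1⟩) = (-0.774677 + 0.632358i)·b = (0.7655 - 0.3329i)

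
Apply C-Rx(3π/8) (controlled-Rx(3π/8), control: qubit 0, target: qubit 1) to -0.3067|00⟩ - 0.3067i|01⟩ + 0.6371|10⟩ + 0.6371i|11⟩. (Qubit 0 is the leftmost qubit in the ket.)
-0.3067|00⟩ - 0.3067i|01⟩ + 0.8837|10⟩ + 0.1758i|11⟩

C-Rx(3π/8) leaves the control-|0⟩ kets |00⟩, |01⟩ unchanged and applies Rx(3π/8) to qubit 1 on the control-|1⟩ pair (|10⟩, |11⟩).
Rx(3π/8) = [[cos(θ/2), −i·sin(θ/2)], [−i·sin(θ/2), cos(θ/2)]]; θ = 3π/8, cos(θ/2) ≈ 0.83147, sin(θ/2) ≈ 0.55557.
With a = amp(|10⟩) = 0.6371 and b = amp(|11⟩) = 0.6371i:
new amp(|10⟩) = (0.83147)·a + (-0.55557i)·b = 0.8837
new amp(|11⟩) = (-0.55557i)·a + (0.83147)·b = 0.1758i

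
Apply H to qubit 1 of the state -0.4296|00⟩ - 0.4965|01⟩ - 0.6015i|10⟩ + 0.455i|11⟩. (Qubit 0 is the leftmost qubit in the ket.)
-0.6549|00⟩ + 0.04731|01⟩ - 0.1036i|10⟩ - 0.7471i|11⟩

H on qubit 1 mixes each pair of kets that differ only in qubit 1: amplitudes (a, b) of (|…0…⟩, |…1…⟩) become ((a + b)/√2, (a − b)/√2). Kets absent from the input have amplitude 0.
(|00⟩, |01⟩): (a, b) = (-0.4296, -0.4965) → (-0.6549, 0.04731)
(|10⟩, |11⟩): (a, b) = (-0.6015i, 0.455i) → (-0.1036i, -0.7471i)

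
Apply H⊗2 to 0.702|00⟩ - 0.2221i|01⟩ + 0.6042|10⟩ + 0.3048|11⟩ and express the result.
(0.8055 - 0.1111i)|00⟩ + (0.5007 + 0.1111i)|01⟩ + (-0.1035 - 0.1111i)|10⟩ + (0.2013 + 0.1111i)|11⟩

H⊗2 gives amp(|y⟩) = (1/2) Σ_x (−1)^(x·y) amp(|x⟩), where x·y is the number of positions in which both x and y have a 1.
|00⟩: (0.702 - 0.2221i + 0.6042 + 0.3048)/2 = (0.8055 - 0.1111i)
|01⟩: (0.702 + 0.2221i + 0.6042 - 0.3048)/2 = (0.5007 + 0.1111i)
|10⟩: (0.702 - 0.2221i - 0.6042 - 0.3048)/2 = (-0.1035 - 0.1111i)
|11⟩: (0.702 + 0.2221i - 0.6042 + 0.3048)/2 = (0.2013 + 0.1111i)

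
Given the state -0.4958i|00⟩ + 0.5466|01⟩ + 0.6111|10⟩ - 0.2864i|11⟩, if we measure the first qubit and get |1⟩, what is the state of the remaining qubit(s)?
0.9055|0⟩ - 0.4244i|1⟩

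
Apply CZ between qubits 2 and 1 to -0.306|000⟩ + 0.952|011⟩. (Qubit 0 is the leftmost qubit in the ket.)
-0.306|000⟩ - 0.952|011⟩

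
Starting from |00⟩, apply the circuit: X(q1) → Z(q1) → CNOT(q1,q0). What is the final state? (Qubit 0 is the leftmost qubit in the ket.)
-|11⟩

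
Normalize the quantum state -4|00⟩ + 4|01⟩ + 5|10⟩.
-0.5298|00⟩ + 0.5298|01⟩ + 0.6623|10⟩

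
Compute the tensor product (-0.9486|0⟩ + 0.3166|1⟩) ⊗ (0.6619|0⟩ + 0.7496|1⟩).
-0.6279|00⟩ - 0.7111|01⟩ + 0.2096|10⟩ + 0.2373|11⟩

amp(|b₁b₂…⟩) = product of the factor amplitudes for bits b₁, b₂, …; only kets whose every factor amplitude is nonzero survive.
|00⟩: (-0.9486)(0.6619) = -0.6279
|01⟩: (-0.9486)(0.7496) = -0.7111
|10⟩: (0.3166)(0.6619) = 0.2096
|11⟩: (0.3166)(0.7496) = 0.2373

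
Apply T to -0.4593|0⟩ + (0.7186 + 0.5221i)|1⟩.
-0.4593|0⟩ + (0.1389 + 0.8773i)|1⟩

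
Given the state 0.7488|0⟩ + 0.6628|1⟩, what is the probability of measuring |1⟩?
0.4393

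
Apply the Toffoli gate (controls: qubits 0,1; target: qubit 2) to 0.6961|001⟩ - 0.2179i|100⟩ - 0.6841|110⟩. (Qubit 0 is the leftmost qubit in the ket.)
0.6961|001⟩ - 0.2179i|100⟩ - 0.6841|111⟩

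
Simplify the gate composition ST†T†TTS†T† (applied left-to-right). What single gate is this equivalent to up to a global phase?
T†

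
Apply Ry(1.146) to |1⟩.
-0.5422|0⟩ + 0.8403|1⟩

Ry(1.146) = [[cos(θ/2), −sin(θ/2)], [sin(θ/2), cos(θ/2)]]; θ = 1.146, cos(θ/2) ≈ 0.840278, sin(θ/2) ≈ 0.542155.
With a = amp(|0⟩) = 0 and b = amp(|1⟩) = 1:
new amp(|0⟩) = (0.840278)·a + (-0.542155)·b = -0.5422
new amp(|1⟩) = (0.542155)·a + (0.840278)·b = 0.8403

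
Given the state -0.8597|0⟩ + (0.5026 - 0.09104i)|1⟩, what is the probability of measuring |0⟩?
0.7391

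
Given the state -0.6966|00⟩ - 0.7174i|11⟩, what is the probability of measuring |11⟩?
0.5147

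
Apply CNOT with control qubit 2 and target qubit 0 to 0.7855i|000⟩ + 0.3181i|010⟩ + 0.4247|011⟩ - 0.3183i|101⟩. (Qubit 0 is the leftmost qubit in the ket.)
0.7855i|000⟩ - 0.3183i|001⟩ + 0.3181i|010⟩ + 0.4247|111⟩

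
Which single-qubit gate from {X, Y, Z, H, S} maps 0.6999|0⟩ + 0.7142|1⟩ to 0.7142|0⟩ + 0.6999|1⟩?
X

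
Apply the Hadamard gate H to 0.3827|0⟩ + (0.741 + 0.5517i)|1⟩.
(0.7946 + 0.3901i)|0⟩ + (-0.2534 - 0.3901i)|1⟩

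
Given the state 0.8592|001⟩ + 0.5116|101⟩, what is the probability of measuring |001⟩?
0.7382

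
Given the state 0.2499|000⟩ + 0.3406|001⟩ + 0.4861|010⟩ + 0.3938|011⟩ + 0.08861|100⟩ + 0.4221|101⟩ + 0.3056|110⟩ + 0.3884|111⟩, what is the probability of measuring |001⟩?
0.116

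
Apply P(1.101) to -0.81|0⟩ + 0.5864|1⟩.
-0.81|0⟩ + (0.2655 + 0.5229i)|1⟩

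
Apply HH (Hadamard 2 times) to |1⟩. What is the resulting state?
|1⟩

H² = I, so an even number of Hadamards cancels: H^2 = I and the state is unchanged.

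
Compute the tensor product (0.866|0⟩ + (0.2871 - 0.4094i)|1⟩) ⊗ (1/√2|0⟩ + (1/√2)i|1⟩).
0.6124|00⟩ + 0.6124i|01⟩ + (0.203 - 0.2895i)|10⟩ + (0.2895 + 0.203i)|11⟩

amp(|b₁b₂…⟩) = product of the factor amplitudes for bits b₁, b₂, …; only kets whose every factor amplitude is nonzero survive.
|00⟩: (0.866)(1/√2) = 0.6124
|01⟩: (0.866)((1/√2)i) = 0.6124i
|10⟩: (0.2871 - 0.4094i)(1/√2) = (0.203 - 0.2895i)
|11⟩: (0.2871 - 0.4094i)((1/√2)i) = (0.2895 + 0.203i)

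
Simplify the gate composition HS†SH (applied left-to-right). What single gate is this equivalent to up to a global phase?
I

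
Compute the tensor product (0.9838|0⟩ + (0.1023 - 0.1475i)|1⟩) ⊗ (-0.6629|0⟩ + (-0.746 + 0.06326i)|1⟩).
-0.6522|00⟩ + (-0.7339 + 0.06224i)|01⟩ + (-0.06781 + 0.09778i)|10⟩ + (-0.06698 + 0.1165i)|11⟩

amp(|b₁b₂…⟩) = product of the factor amplitudes for bits b₁, b₂, …; only kets whose every factor amplitude is nonzero survive.
|00⟩: (0.9838)(-0.6629) = -0.6522
|01⟩: (0.9838)(-0.746 + 0.06326i) = (-0.7339 + 0.06224i)
|10⟩: (0.1023 - 0.1475i)(-0.6629) = (-0.06781 + 0.09778i)
|11⟩: (0.1023 - 0.1475i)(-0.746 + 0.06326i) = (-0.06698 + 0.1165i)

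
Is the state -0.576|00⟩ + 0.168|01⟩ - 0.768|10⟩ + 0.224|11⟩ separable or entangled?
Separable

Writing the state as a|00⟩ + b|01⟩ + c|10⟩ + d|11⟩, it is a product state iff ad − bc = 0.
Here (a, b, c, d) = (-0.576, 0.168, -0.768, 0.224): ad − bc = (-0.576)(0.224) − (0.168)(-0.768) = 0, so the state is separable.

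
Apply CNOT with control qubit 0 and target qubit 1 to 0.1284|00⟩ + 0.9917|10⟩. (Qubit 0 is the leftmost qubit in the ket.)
0.1284|00⟩ + 0.9917|11⟩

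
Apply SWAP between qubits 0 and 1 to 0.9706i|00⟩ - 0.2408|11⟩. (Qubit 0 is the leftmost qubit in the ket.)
0.9706i|00⟩ - 0.2408|11⟩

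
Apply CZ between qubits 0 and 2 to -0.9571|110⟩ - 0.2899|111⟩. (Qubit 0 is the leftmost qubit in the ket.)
-0.9571|110⟩ + 0.2899|111⟩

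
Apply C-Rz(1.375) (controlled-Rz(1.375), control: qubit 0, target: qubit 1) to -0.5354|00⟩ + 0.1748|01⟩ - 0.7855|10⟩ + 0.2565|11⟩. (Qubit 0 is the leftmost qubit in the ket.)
-0.5354|00⟩ + 0.1748|01⟩ + (-0.6071 + 0.4985i)|10⟩ + (0.1982 + 0.1628i)|11⟩

C-Rz(1.375) leaves the control-|0⟩ kets |00⟩, |01⟩ unchanged and applies Rz(1.375) to qubit 1 on the control-|1⟩ pair (|10⟩, |11⟩).
Rz(1.375) = [[e^(−iθ/2), 0], [0, e^(iθ/2)]] with e^(±iθ/2) = cos(θ/2) ± i·sin(θ/2); θ = 1.375, cos(θ/2) ≈ 0.772835, sin(θ/2) ≈ 0.634607.
With a = amp(|10⟩) = -0.7855 and b = amp(|11⟩) = 0.2565:
new amp(|10⟩) = (0.772835 - 0.634607i)·a = (-0.6071 + 0.4985i)
new amp(|11⟩) = (0.772835 + 0.634607i)·b = (0.1982 + 0.1628i)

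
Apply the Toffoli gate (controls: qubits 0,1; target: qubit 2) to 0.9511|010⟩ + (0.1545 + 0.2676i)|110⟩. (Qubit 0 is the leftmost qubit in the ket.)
0.9511|010⟩ + (0.1545 + 0.2676i)|111⟩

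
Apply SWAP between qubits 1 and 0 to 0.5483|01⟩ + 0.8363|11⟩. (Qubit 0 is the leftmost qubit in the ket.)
0.5483|10⟩ + 0.8363|11⟩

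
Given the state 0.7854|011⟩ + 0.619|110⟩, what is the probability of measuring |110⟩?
0.3832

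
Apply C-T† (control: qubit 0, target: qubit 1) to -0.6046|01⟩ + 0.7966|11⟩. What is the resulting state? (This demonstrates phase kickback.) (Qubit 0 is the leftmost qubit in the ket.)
-0.6046|01⟩ + (0.5633 - 0.5633i)|11⟩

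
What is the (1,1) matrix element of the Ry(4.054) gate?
-0.4405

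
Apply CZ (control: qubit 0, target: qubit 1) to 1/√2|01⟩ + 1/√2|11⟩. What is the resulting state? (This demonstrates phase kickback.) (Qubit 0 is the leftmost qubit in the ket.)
1/√2|01⟩ - 1/√2|11⟩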